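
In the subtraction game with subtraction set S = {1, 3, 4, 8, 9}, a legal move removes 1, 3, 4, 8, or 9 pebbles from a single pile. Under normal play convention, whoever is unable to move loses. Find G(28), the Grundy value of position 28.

n :  0  1  2  3  4  5  6  7  8  9 10 11 12 13 14 15 16 17 18 19 20 21 22 23 24 25 26 27 28
G :  0  1  0  1  2  3  2  0  1  4  3  2  0  1  0  1  2  3  2  0  1  4  3  2  0  1  0  1  2

2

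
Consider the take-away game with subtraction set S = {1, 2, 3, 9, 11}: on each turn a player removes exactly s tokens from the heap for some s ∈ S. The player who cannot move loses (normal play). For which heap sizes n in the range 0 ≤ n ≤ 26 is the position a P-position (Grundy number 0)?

0, 4, 8, 12, 16, 20, 24

n :  0  1  2  3  4  5  6  7  8  9 10 11 12 13 14 15 16 17 18 19 20 21 22 23 24 25 26
G :  0  1  2  3  0  1  2  3  0  1  2  3  0  1  2  3  0  1  2  3  0  1  2  3  0  1  2
P-positions are exactly the n with G(n) = 0.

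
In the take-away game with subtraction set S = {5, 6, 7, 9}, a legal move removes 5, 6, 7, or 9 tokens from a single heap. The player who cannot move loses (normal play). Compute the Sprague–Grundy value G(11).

2

G(0) = 0
G(1) = mex{} = 0
G(2) = mex{} = 0
G(3) = mex{} = 0
G(4) = mex{} = 0
G(5) = mex{0} = 1
G(6) = mex{0,0} = 1
G(7) = mex{0,0,0} = 1
G(8) = mex{0,0,0} = 1
G(9) = mex{0,0,0,0} = 1
G(10) = mex{1,0,0,0} = 2
G(11) = mex{1,1,0,0} = 2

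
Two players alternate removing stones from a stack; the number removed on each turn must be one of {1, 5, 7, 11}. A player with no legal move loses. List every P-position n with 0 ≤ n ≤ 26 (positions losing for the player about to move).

G(0) = 0
G(1) = mex{0} = 1
G(2) = mex{1} = 0
G(3) = mex{0} = 1
G(4) = mex{1} = 0
G(5) = mex{0,0} = 1
G(6) = mex{1,1} = 0
G(7) = mex{0,0,0} = 1
G(8) = mex{1,1,1} = 0
G(9) = mex{0,0,0} = 1
G(10) = mex{1,1,1} = 0
G(11) = mex{0,0,0,0} = 1
G(12) = mex{1,1,1,1} = 0
G(13) = mex{0,0,0,0} = 1
G(14) = mex{1,1,1,1} = 0
G(15) = mex{0,0,0,0} = 1
G(16) = mex{1,1,1,1} = 0
G(17) = mex{0,0,0,0} = 1
G(18) = mex{1,1,1,1} = 0
G(19) = mex{0,0,0,0} = 1
G(20) = mex{1,1,1,1} = 0
G(21) = mex{0,0,0,0} = 1
G(22) = mex{1,1,1,1} = 0
G(23) = mex{0,0,0,0} = 1
G(24) = mex{1,1,1,1} = 0
G(25) = mex{0,0,0,0} = 1
G(26) = mex{1,1,1,1} = 0
P-positions are exactly the n with G(n) = 0.

0, 2, 4, 6, 8, 10, 12, 14, 16, 18, 20, 22, 24, 26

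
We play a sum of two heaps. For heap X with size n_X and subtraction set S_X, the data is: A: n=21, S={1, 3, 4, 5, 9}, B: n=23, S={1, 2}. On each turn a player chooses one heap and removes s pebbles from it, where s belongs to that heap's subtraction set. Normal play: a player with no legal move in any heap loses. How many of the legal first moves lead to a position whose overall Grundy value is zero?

Heap A, S = {1, 3, 4, 5, 9}:
G(0) = 0
G(1) = mex{0} = 1
G(2) = mex{1} = 0
G(3) = mex{0,0} = 1
G(4) = mex{1,1,0} = 2
G(5) = mex{2,0,1,0} = 3
G(6) = mex{3,1,0,1} = 2
G(7) = mex{2,2,1,0} = 3
G(8) = mex{3,3,2,1} = 0
G(9) = mex{0,2,3,2,0} = 1
G(10) = mex{1,3,2,3,1} = 0
G(11) = mex{0,0,3,2,0} = 1
G(12) = mex{1,1,0,3,1} = 2
G(13) = mex{2,0,1,0,2} = 3
G(14) = mex{3,1,0,1,3} = 2
G(15) = mex{2,2,1,0,2} = 3
G(16) = mex{3,3,2,1,3} = 0
G(17) = mex{0,2,3,2,0} = 1
G(18) = mex{1,3,2,3,1} = 0
G(19) = mex{0,0,3,2,0} = 1
G(20) = mex{1,1,0,3,1} = 2
G(21) = mex{2,0,1,0,2} = 3
G_A(21) = 3.
Heap B, S = {1, 2}:
n :  0  1  2  3  4  5  6  7  8  9 10 11 12 13 14 15 16 17 18 19 20 21 22 23
G :  0  1  2  0  1  2  0  1  2  0  1  2  0  1  2  0  1  2  0  1  2  0  1  2
G_B(23) = 2.
Combined Grundy value = 3 ⊕ 2 = 1.
A winning move leaves total XOR = 0, i.e. changes one component's Grundy value g to g ⊕ X where X is the current total.
Heap A: need g' = 3⊕1 = 2. Options: 21−1→G=2, 21−3→G=0, 21−4→G=1, 21−5→G=0, 21−9→G=2. Hits: 2.
Heap B: need g' = 2⊕1 = 3. Options: 23−1→G=1, 23−2→G=0. Hits: 0.

2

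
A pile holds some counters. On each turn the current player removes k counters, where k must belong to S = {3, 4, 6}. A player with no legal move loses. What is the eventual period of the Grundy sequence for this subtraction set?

9

n :  0  1  2  3  4  5  6  7  8  9 10 11 12 13 14 15 16 17 18 19
G :  0  0  0  1  1  1  2  2  2  0  0  0  1  1  1  2  2  2  0  0
G(n+9) = G(n) holds for n = 0,…,5 (a full window of length max(S) = 6), so the sequence is purely periodic with period 9.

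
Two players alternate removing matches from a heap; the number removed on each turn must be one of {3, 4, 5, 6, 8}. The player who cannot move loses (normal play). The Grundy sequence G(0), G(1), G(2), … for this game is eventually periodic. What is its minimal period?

11

n :  0  1  2  3  4  5  6  7  8  9 10 11 12 13 14 15 16 17 18 19 20 21 22 23
G :  0  0  0  1  1  1  2  2  2  3  3  0  0  0  1  1  1  2  2  2  3  3  0  0
G(n+11) = G(n) holds for n = 0,…,7 (a full window of length max(S) = 8), so the sequence is purely periodic with period 11.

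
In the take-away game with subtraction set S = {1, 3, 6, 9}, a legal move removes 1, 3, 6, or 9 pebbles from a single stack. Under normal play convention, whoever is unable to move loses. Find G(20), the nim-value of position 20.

G(0) = 0
G(1) = mex{0} = 1
G(2) = mex{1} = 0
G(3) = mex{0,0} = 1
G(4) = mex{1,1} = 0
G(5) = mex{0,0} = 1
G(6) = mex{1,1,0} = 2
G(7) = mex{2,0,1} = 3
G(8) = mex{3,1,0} = 2
G(9) = mex{2,2,1,0} = 3
G(10) = mex{3,3,0,1} = 2
G(11) = mex{2,2,1,0} = 3
G(12) = mex{3,3,2,1} = 0
G(13) = mex{0,2,3,0} = 1
G(14) = mex{1,3,2,1} = 0
G(15) = mex{0,0,3,2} = 1
G(16) = mex{1,1,2,3} = 0
G(17) = mex{0,0,3,2} = 1
G(18) = mex{1,1,0,3} = 2
G(19) = mex{2,0,1,2} = 3
G(20) = mex{3,1,0,3} = 2

2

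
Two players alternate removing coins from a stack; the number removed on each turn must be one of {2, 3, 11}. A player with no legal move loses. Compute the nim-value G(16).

n :  0  1  2  3  4  5  6  7  8  9 10 11 12 13 14 15 16
G :  0  0  1  1  2  0  0  1  1  2  0  3  1  2  0  0  1

1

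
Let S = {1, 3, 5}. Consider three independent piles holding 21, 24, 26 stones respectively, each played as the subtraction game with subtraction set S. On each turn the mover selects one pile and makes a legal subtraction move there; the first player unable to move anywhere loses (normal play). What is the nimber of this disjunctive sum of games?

1

All piles use S = {1, 3, 5}:
n :  0  1  2  3  4  5  6  7  8  9 10 11 12 13 14 15 16 17 18 19 20 21 22 23 24 25 26
G :  0  1  0  1  0  1  0  1  0  1  0  1  0  1  0  1  0  1  0  1  0  1  0  1  0  1  0
Pile A: G(21) = 1.
Pile B: G(24) = 0.
Pile C: G(26) = 0.
Combined Grundy value = 1 ⊕ 0 ⊕ 0 = 1.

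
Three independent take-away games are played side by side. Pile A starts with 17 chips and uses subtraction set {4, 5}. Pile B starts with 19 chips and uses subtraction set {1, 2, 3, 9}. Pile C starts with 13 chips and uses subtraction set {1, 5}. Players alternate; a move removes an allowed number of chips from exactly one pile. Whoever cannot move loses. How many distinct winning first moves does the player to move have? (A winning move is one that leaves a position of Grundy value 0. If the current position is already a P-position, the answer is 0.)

Pile A, S = {4, 5}:
G(0) = 0
G(1) = mex{} = 0
G(2) = mex{} = 0
G(3) = mex{} = 0
G(4) = mex{0} = 1
G(5) = mex{0,0} = 1
G(6) = mex{0,0} = 1
G(7) = mex{0,0} = 1
G(8) = mex{1,0} = 2
G(9) = mex{1,1} = 0
G(10) = mex{1,1} = 0
G(11) = mex{1,1} = 0
G(12) = mex{2,1} = 0
G(13) = mex{0,2} = 1
G(14) = mex{0,0} = 1
G(15) = mex{0,0} = 1
G(16) = mex{0,0} = 1
G(17) = mex{1,0} = 2
G_A(17) = 2.
Pile B, S = {1, 2, 3, 9}:
G(0) = 0
G(1) = mex{0} = 1
G(2) = mex{1,0} = 2
G(3) = mex{2,1,0} = 3
G(4) = mex{3,2,1} = 0
G(5) = mex{0,3,2} = 1
G(6) = mex{1,0,3} = 2
G(7) = mex{2,1,0} = 3
G(8) = mex{3,2,1} = 0
G(9) = mex{0,3,2,0} = 1
G(10) = mex{1,0,3,1} = 2
G(11) = mex{2,1,0,2} = 3
G(12) = mex{3,2,1,3} = 0
G(13) = mex{0,3,2,0} = 1
G(14) = mex{1,0,3,1} = 2
G(15) = mex{2,1,0,2} = 3
G(16) = mex{3,2,1,3} = 0
G(17) = mex{0,3,2,0} = 1
G(18) = mex{1,0,3,1} = 2
G(19) = mex{2,1,0,2} = 3
G_B(19) = 3.
Pile C, S = {1, 5}:
n :  0  1  2  3  4  5  6  7  8  9 10 11 12 13
G :  0  1  0  1  0  1  0  1  0  1  0  1  0  1
G_C(13) = 1.
Combined Grundy value = 2 ⊕ 3 ⊕ 1 = 0.
A winning move leaves total XOR = 0, i.e. changes one component's Grundy value g to g ⊕ X where X is the current total.
Pile A: target g' = 2⊕0 = 2, but every legal move changes the Grundy value (mex property), so 0 moves.
Pile B: target g' = 3⊕0 = 3, but every legal move changes the Grundy value (mex property), so 0 moves.
Pile C: target g' = 1⊕0 = 1, but every legal move changes the Grundy value (mex property), so 0 moves.

0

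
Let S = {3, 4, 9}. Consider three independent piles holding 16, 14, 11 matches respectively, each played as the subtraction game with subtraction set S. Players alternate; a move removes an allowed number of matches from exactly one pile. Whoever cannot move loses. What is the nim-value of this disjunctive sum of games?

0

All piles use S = {3, 4, 9}:
G(0) = 0
G(1) = mex{} = 0
G(2) = mex{} = 0
G(3) = mex{0} = 1
G(4) = mex{0,0} = 1
G(5) = mex{0,0} = 1
G(6) = mex{1,0} = 2
G(7) = mex{1,1} = 0
G(8) = mex{1,1} = 0
G(9) = mex{2,1,0} = 3
G(10) = mex{0,2,0} = 1
G(11) = mex{0,0,0} = 1
G(12) = mex{3,0,1} = 2
G(13) = mex{1,3,1} = 0
G(14) = mex{1,1,1} = 0
G(15) = mex{2,1,2} = 0
G(16) = mex{0,2,0} = 1
Pile A: G(16) = 1.
Pile B: G(14) = 0.
Pile C: G(11) = 1.
Combined Grundy value = 1 ⊕ 0 ⊕ 1 = 0.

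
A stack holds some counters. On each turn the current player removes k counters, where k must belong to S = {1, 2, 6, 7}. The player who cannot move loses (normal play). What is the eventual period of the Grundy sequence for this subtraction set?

G(0) = 0
G(1) = mex{0} = 1
G(2) = mex{1,0} = 2
G(3) = mex{2,1} = 0
G(4) = mex{0,2} = 1
G(5) = mex{1,0} = 2
G(6) = mex{2,1,0} = 3
G(7) = mex{3,2,1,0} = 4
G(8) = mex{4,3,2,1} = 0
G(9) = mex{0,4,0,2} = 1
G(10) = mex{1,0,1,0} = 2
G(11) = mex{2,1,2,1} = 0
G(12) = mex{0,2,3,2} = 1
G(13) = mex{1,0,4,3} = 2
G(14) = mex{2,1,0,4} = 3
G(15) = mex{3,2,1,0} = 4
G(16) = mex{4,3,2,1} = 0
G(17) = mex{0,4,0,2} = 1
G(n+8) = G(n) holds for n = 0,…,6 (a full window of length max(S) = 7), so the sequence is purely periodic with period 8.

8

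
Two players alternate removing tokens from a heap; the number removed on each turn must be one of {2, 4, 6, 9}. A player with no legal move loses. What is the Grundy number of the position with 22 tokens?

n :  0  1  2  3  4  5  6  7  8  9 10 11 12 13 14 15 16 17 18 19 20 21 22
G :  0  0  1  1  2  2  3  3  0  4  1  0  2  1  3  2  0  3  1  0  2  1  3

3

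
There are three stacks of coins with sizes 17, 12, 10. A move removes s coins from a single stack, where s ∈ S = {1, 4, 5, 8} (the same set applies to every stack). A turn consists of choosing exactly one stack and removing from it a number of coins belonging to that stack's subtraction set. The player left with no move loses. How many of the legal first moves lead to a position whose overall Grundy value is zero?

All stacks use S = {1, 4, 5, 8}:
G(0) = 0
G(1) = mex{0} = 1
G(2) = mex{1} = 0
G(3) = mex{0} = 1
G(4) = mex{1,0} = 2
G(5) = mex{2,1,0} = 3
G(6) = mex{3,0,1} = 2
G(7) = mex{2,1,0} = 3
G(8) = mex{3,2,1,0} = 4
G(9) = mex{4,3,2,1} = 0
G(10) = mex{0,2,3,0} = 1
G(11) = mex{1,3,2,1} = 0
G(12) = mex{0,4,3,2} = 1
G(13) = mex{1,0,4,3} = 2
G(14) = mex{2,1,0,2} = 3
G(15) = mex{3,0,1,3} = 2
G(16) = mex{2,1,0,4} = 3
G(17) = mex{3,2,1,0} = 4
Stack A: G(17) = 4.
Stack B: G(12) = 1.
Stack C: G(10) = 1.
Combined Grundy value = 4 ⊕ 1 ⊕ 1 = 4.
A winning move leaves total XOR = 0, i.e. changes one component's Grundy value g to g ⊕ X where X is the current total.
Stack A: need g' = 4⊕4 = 0. Options: 17−1→G=3, 17−4→G=2, 17−5→G=1, 17−8→G=0. Hits: 1.
Stack B: need g' = 1⊕4 = 5. Options: 12−1→G=0, 12−4→G=4, 12−5→G=3, 12−8→G=2. Hits: 0.
Stack C: need g' = 1⊕4 = 5. Options: 10−1→G=0, 10−4→G=2, 10−5→G=3, 10−8→G=0. Hits: 0.

1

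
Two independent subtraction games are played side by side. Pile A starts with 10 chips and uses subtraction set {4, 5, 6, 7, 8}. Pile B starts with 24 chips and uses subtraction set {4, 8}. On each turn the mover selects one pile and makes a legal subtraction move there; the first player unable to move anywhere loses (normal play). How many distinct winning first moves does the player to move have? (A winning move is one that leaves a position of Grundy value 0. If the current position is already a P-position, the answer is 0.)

3

Pile A, S = {4, 5, 6, 7, 8}:
G(0) = 0
G(1) = mex{} = 0
G(2) = mex{} = 0
G(3) = mex{} = 0
G(4) = mex{0} = 1
G(5) = mex{0,0} = 1
G(6) = mex{0,0,0} = 1
G(7) = mex{0,0,0,0} = 1
G(8) = mex{1,0,0,0,0} = 2
G(9) = mex{1,1,0,0,0} = 2
G(10) = mex{1,1,1,0,0} = 2
G_A(10) = 2.
Pile B, S = {4, 8}:
G(0) = 0
G(1) = mex{} = 0
G(2) = mex{} = 0
G(3) = mex{} = 0
G(4) = mex{0} = 1
G(5) = mex{0} = 1
G(6) = mex{0} = 1
G(7) = mex{0} = 1
G(8) = mex{1,0} = 2
G(9) = mex{1,0} = 2
G(10) = mex{1,0} = 2
G(11) = mex{1,0} = 2
G(12) = mex{2,1} = 0
G(13) = mex{2,1} = 0
G(14) = mex{2,1} = 0
G(15) = mex{2,1} = 0
G(16) = mex{0,2} = 1
G(17) = mex{0,2} = 1
G(18) = mex{0,2} = 1
G(19) = mex{0,2} = 1
G(20) = mex{1,0} = 2
G(21) = mex{1,0} = 2
G(22) = mex{1,0} = 2
G(23) = mex{1,0} = 2
G(24) = mex{2,1} = 0
G_B(24) = 0.
Combined Grundy value = 2 ⊕ 0 = 2.
A winning move leaves total XOR = 0, i.e. changes one component's Grundy value g to g ⊕ X where X is the current total.
Pile A: need g' = 2⊕2 = 0. Options: 10−4→G=1, 10−5→G=1, 10−6→G=1, 10−7→G=0, 10−8→G=0. Hits: 2.
Pile B: need g' = 0⊕2 = 2. Options: 24−4→G=2, 24−8→G=1. Hits: 1.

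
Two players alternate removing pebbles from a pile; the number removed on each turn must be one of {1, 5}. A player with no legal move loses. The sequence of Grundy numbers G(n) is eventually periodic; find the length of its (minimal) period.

2

G(0) = 0
G(1) = mex{0} = 1
G(2) = mex{1} = 0
G(3) = mex{0} = 1
G(4) = mex{1} = 0
G(5) = mex{0,0} = 1
G(6) = mex{1,1} = 0
G(7) = mex{0,0} = 1
G(8) = mex{1,1} = 0
G(9) = mex{0,0} = 1
G(10) = mex{1,1} = 0
G(11) = mex{0,0} = 1
G(12) = mex{1,1} = 0
G(13) = mex{0,0} = 1
G(14) = mex{1,1} = 0
G(n+2) = G(n) holds for n = 0,…,4 (a full window of length max(S) = 5), so the sequence is purely periodic with period 2.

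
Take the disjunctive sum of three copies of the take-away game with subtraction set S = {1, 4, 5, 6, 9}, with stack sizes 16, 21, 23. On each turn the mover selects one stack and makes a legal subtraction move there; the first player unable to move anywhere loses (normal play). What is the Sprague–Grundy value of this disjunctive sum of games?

All stacks use S = {1, 4, 5, 6, 9}:
G(0) = 0
G(1) = mex{0} = 1
G(2) = mex{1} = 0
G(3) = mex{0} = 1
G(4) = mex{1,0} = 2
G(5) = mex{2,1,0} = 3
G(6) = mex{3,0,1,0} = 2
G(7) = mex{2,1,0,1} = 3
G(8) = mex{3,2,1,0} = 4
G(9) = mex{4,3,2,1,0} = 5
G(10) = mex{5,2,3,2,1} = 0
G(11) = mex{0,3,2,3,0} = 1
G(12) = mex{1,4,3,2,1} = 0
G(13) = mex{0,5,4,3,2} = 1
G(14) = mex{1,0,5,4,3} = 2
G(15) = mex{2,1,0,5,2} = 3
G(16) = mex{3,0,1,0,3} = 2
G(17) = mex{2,1,0,1,4} = 3
G(18) = mex{3,2,1,0,5} = 4
G(19) = mex{4,3,2,1,0} = 5
G(20) = mex{5,2,3,2,1} = 0
G(21) = mex{0,3,2,3,0} = 1
G(22) = mex{1,4,3,2,1} = 0
G(23) = mex{0,5,4,3,2} = 1
Stack A: G(16) = 2.
Stack B: G(21) = 1.
Stack C: G(23) = 1.
Combined Grundy value = 2 ⊕ 1 ⊕ 1 = 2.

2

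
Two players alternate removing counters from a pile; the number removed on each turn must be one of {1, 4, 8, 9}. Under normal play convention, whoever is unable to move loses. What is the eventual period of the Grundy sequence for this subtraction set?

n :  0  1  2  3  4  5  6  7  8  9 10 11 12 13 14 15 16 17 18 19 20 21 22 23 24 25 26 27 28 29 30 31 32 33 34 35
G :  0  1  0  1  2  0  1  0  1  2  3  2  0  1  2  3  2  0  1  0  1  2  0  1  0  1  2  3  2  0  1  2  3  2  0  1
G(n+17) = G(n) holds for n = 0,…,8 (a full window of length max(S) = 9), so the sequence is purely periodic with period 17.

17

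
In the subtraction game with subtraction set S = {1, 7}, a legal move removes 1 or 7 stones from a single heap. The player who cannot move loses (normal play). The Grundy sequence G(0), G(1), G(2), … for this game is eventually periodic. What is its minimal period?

2

n :  0  1  2  3  4  5  6  7  8  9 10 11 12 13 14
G :  0  1  0  1  0  1  0  1  0  1  0  1  0  1  0
G(n+2) = G(n) holds for n = 0,…,6 (a full window of length max(S) = 7), so the sequence is purely periodic with period 2.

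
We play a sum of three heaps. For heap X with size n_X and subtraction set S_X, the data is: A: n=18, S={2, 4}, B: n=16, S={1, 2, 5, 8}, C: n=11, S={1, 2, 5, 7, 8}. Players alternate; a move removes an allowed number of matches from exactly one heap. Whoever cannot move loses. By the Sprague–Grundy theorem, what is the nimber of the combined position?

3

Heap A, S = {2, 4}:
n :  0  1  2  3  4  5  6  7  8  9 10 11 12 13 14 15 16 17 18
G :  0  0  1  1  2  2  0  0  1  1  2  2  0  0  1  1  2  2  0
G_A(18) = 0.
Heap B, S = {1, 2, 5, 8}:
n :  0  1  2  3  4  5  6  7  8  9 10 11 12 13 14 15 16
G :  0  1  2  0  1  2  0  1  2  0  1  2  0  1  2  0  1
G_B(16) = 1.
Heap C, S = {1, 2, 5, 7, 8}:
n :  0  1  2  3  4  5  6  7  8  9 10 11
G :  0  1  2  0  1  2  0  1  2  0  1  2
G_C(11) = 2.
Combined Grundy value = 0 ⊕ 1 ⊕ 2 = 3.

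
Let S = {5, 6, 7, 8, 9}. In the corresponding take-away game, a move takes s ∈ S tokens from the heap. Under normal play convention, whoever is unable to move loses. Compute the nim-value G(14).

G(0) = 0
G(1) = mex{} = 0
G(2) = mex{} = 0
G(3) = mex{} = 0
G(4) = mex{} = 0
G(5) = mex{0} = 1
G(6) = mex{0,0} = 1
G(7) = mex{0,0,0} = 1
G(8) = mex{0,0,0,0} = 1
G(9) = mex{0,0,0,0,0} = 1
G(10) = mex{1,0,0,0,0} = 2
G(11) = mex{1,1,0,0,0} = 2
G(12) = mex{1,1,1,0,0} = 2
G(13) = mex{1,1,1,1,0} = 2
G(14) = mex{1,1,1,1,1} = 0

0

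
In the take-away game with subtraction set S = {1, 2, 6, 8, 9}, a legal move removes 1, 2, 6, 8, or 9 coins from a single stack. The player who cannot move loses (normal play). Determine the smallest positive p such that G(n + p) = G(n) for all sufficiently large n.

7

G(0) = 0
G(1) = mex{0} = 1
G(2) = mex{1,0} = 2
G(3) = mex{2,1} = 0
G(4) = mex{0,2} = 1
G(5) = mex{1,0} = 2
G(6) = mex{2,1,0} = 3
G(7) = mex{3,2,1} = 0
G(8) = mex{0,3,2,0} = 1
G(9) = mex{1,0,0,1,0} = 2
G(10) = mex{2,1,1,2,1} = 0
G(11) = mex{0,2,2,0,2} = 1
G(12) = mex{1,0,3,1,0} = 2
G(13) = mex{2,1,0,2,1} = 3
G(14) = mex{3,2,1,3,2} = 0
G(15) = mex{0,3,2,0,3} = 1
G(16) = mex{1,0,0,1,0} = 2
G(17) = mex{2,1,1,2,1} = 0
G(n+7) = G(n) holds for n = 0,…,8 (a full window of length max(S) = 9), so the sequence is purely periodic with period 7.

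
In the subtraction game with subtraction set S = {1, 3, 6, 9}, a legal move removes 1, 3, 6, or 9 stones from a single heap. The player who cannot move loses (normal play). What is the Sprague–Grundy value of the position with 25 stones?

1

G(0) = 0
G(1) = mex{0} = 1
G(2) = mex{1} = 0
G(3) = mex{0,0} = 1
G(4) = mex{1,1} = 0
G(5) = mex{0,0} = 1
G(6) = mex{1,1,0} = 2
G(7) = mex{2,0,1} = 3
G(8) = mex{3,1,0} = 2
G(9) = mex{2,2,1,0} = 3
G(10) = mex{3,3,0,1} = 2
G(11) = mex{2,2,1,0} = 3
G(12) = mex{3,3,2,1} = 0
G(13) = mex{0,2,3,0} = 1
G(14) = mex{1,3,2,1} = 0
G(15) = mex{0,0,3,2} = 1
G(16) = mex{1,1,2,3} = 0
G(17) = mex{0,0,3,2} = 1
G(18) = mex{1,1,0,3} = 2
G(19) = mex{2,0,1,2} = 3
G(20) = mex{3,1,0,3} = 2
G(21) = mex{2,2,1,0} = 3
G(22) = mex{3,3,0,1} = 2
G(23) = mex{2,2,1,0} = 3
G(24) = mex{3,3,2,1} = 0
G(25) = mex{0,2,3,0} = 1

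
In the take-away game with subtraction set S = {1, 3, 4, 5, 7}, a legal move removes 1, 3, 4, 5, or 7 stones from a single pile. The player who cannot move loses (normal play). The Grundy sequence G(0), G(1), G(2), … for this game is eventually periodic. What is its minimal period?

8

n :  0  1  2  3  4  5  6  7  8  9 10 11 12 13 14 15 16 17
G :  0  1  0  1  2  3  2  3  0  1  0  1  2  3  2  3  0  1
G(n+8) = G(n) holds for n = 0,…,6 (a full window of length max(S) = 7), so the sequence is purely periodic with period 8.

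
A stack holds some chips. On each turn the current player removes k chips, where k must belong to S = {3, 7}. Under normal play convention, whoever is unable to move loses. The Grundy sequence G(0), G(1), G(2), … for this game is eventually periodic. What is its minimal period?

G(0) = 0
G(1) = mex{} = 0
G(2) = mex{} = 0
G(3) = mex{0} = 1
G(4) = mex{0} = 1
G(5) = mex{0} = 1
G(6) = mex{1} = 0
G(7) = mex{1,0} = 2
G(8) = mex{1,0} = 2
G(9) = mex{0,0} = 1
G(10) = mex{2,1} = 0
G(11) = mex{2,1} = 0
G(12) = mex{1,1} = 0
G(13) = mex{0,0} = 1
G(14) = mex{0,2} = 1
G(15) = mex{0,2} = 1
G(16) = mex{1,1} = 0
G(17) = mex{1,0} = 2
G(18) = mex{1,0} = 2
G(19) = mex{0,0} = 1
G(20) = mex{2,1} = 0
G(21) = mex{2,1} = 0
G(n+10) = G(n) holds for n = 0,…,6 (a full window of length max(S) = 7), so the sequence is purely periodic with period 10.

10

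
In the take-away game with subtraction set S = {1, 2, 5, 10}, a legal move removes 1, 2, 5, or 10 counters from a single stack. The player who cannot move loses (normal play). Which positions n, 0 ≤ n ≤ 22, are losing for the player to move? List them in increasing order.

0, 3, 6, 9, 12, 15, 18, 21

G(0) = 0
G(1) = mex{0} = 1
G(2) = mex{1,0} = 2
G(3) = mex{2,1} = 0
G(4) = mex{0,2} = 1
G(5) = mex{1,0,0} = 2
G(6) = mex{2,1,1} = 0
G(7) = mex{0,2,2} = 1
G(8) = mex{1,0,0} = 2
G(9) = mex{2,1,1} = 0
G(10) = mex{0,2,2,0} = 1
G(11) = mex{1,0,0,1} = 2
G(12) = mex{2,1,1,2} = 0
G(13) = mex{0,2,2,0} = 1
G(14) = mex{1,0,0,1} = 2
G(15) = mex{2,1,1,2} = 0
G(16) = mex{0,2,2,0} = 1
G(17) = mex{1,0,0,1} = 2
G(18) = mex{2,1,1,2} = 0
G(19) = mex{0,2,2,0} = 1
G(20) = mex{1,0,0,1} = 2
G(21) = mex{2,1,1,2} = 0
G(22) = mex{0,2,2,0} = 1
P-positions are exactly the n with G(n) = 0.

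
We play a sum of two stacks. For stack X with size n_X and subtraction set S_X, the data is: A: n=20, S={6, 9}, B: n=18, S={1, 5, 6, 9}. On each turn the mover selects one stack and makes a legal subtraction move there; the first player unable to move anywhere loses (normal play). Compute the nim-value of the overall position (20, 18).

Stack A, S = {6, 9}:
n :  0  1  2  3  4  5  6  7  8  9 10 11 12 13 14 15 16 17 18 19 20
G :  0  0  0  0  0  0  1  1  1  1  1  1  2  2  2  0  0  0  0  0  0
G_A(20) = 0.
Stack B, S = {1, 5, 6, 9}:
n :  0  1  2  3  4  5  6  7  8  9 10 11 12 13 14 15 16 17 18
G :  0  1  0  1  0  1  2  3  2  3  2  3  0  1  0  1  0  1  2
G_B(18) = 2.
Combined Grundy value = 0 ⊕ 2 = 2.

2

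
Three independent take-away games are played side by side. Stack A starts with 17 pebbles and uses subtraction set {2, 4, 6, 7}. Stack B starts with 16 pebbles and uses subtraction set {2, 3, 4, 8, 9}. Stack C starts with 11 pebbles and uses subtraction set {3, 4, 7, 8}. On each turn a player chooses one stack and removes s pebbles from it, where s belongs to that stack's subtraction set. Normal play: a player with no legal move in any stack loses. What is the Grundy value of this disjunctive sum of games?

Stack A, S = {2, 4, 6, 7}:
n :  0  1  2  3  4  5  6  7  8  9 10 11 12 13 14 15 16 17
G :  0  0  1  1  2  2  3  3  4  0  0  1  1  2  2  3  3  4
G_A(17) = 4.
Stack B, S = {2, 3, 4, 8, 9}:
n :  0  1  2  3  4  5  6  7  8  9 10 11 12 13 14 15 16
G :  0  0  1  1  2  2  0  0  1  1  2  2  0  0  1  1  2
G_B(16) = 2.
Stack C, S = {3, 4, 7, 8}:
n :  0  1  2  3  4  5  6  7  8  9 10 11
G :  0  0  0  1  1  1  2  2  2  3  3  0
G_C(11) = 0.
Combined Grundy value = 4 ⊕ 2 ⊕ 0 = 6.

6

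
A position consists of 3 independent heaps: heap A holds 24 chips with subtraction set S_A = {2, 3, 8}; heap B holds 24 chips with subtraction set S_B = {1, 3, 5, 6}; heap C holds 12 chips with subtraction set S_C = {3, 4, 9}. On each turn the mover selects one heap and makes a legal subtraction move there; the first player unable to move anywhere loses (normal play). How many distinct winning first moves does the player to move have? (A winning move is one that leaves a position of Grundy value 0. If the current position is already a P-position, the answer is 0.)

Heap A, S = {2, 3, 8}:
G(0) = 0
G(1) = mex{} = 0
G(2) = mex{0} = 1
G(3) = mex{0,0} = 1
G(4) = mex{1,0} = 2
G(5) = mex{1,1} = 0
G(6) = mex{2,1} = 0
G(7) = mex{0,2} = 1
G(8) = mex{0,0,0} = 1
G(9) = mex{1,0,0} = 2
G(10) = mex{1,1,1} = 0
G(11) = mex{2,1,1} = 0
G(12) = mex{0,2,2} = 1
G(13) = mex{0,0,0} = 1
G(14) = mex{1,0,0} = 2
G(15) = mex{1,1,1} = 0
G(16) = mex{2,1,1} = 0
G(17) = mex{0,2,2} = 1
G(18) = mex{0,0,0} = 1
G(19) = mex{1,0,0} = 2
G(20) = mex{1,1,1} = 0
G(21) = mex{2,1,1} = 0
G(22) = mex{0,2,2} = 1
G(23) = mex{0,0,0} = 1
G(24) = mex{1,0,0} = 2
G_A(24) = 2.
Heap B, S = {1, 3, 5, 6}:
n :  0  1  2  3  4  5  6  7  8  9 10 11 12 13 14 15 16 17 18 19 20 21 22 23 24
G :  0  1  0  1  0  1  2  3  2  3  2  0  1  0  1  0  1  2  3  2  3  2  0  1  0
G_B(24) = 0.
Heap C, S = {3, 4, 9}:
G(0) = 0
G(1) = mex{} = 0
G(2) = mex{} = 0
G(3) = mex{0} = 1
G(4) = mex{0,0} = 1
G(5) = mex{0,0} = 1
G(6) = mex{1,0} = 2
G(7) = mex{1,1} = 0
G(8) = mex{1,1} = 0
G(9) = mex{2,1,0} = 3
G(10) = mex{0,2,0} = 1
G(11) = mex{0,0,0} = 1
G(12) = mex{3,0,1} = 2
G_C(12) = 2.
Combined Grundy value = 2 ⊕ 0 ⊕ 2 = 0.
A winning move leaves total XOR = 0, i.e. changes one component's Grundy value g to g ⊕ X where X is the current total.
Heap A: target g' = 2⊕0 = 2, but every legal move changes the Grundy value (mex property), so 0 moves.
Heap B: target g' = 0⊕0 = 0, but every legal move changes the Grundy value (mex property), so 0 moves.
Heap C: target g' = 2⊕0 = 2, but every legal move changes the Grundy value (mex property), so 0 moves.

0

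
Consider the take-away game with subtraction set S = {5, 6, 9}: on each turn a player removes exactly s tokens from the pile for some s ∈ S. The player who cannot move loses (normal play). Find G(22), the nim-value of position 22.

G(0) = 0
G(1) = mex{} = 0
G(2) = mex{} = 0
G(3) = mex{} = 0
G(4) = mex{} = 0
G(5) = mex{0} = 1
G(6) = mex{0,0} = 1
G(7) = mex{0,0} = 1
G(8) = mex{0,0} = 1
G(9) = mex{0,0,0} = 1
G(10) = mex{1,0,0} = 2
G(11) = mex{1,1,0} = 2
G(12) = mex{1,1,0} = 2
G(13) = mex{1,1,0} = 2
G(14) = mex{1,1,1} = 0
G(15) = mex{2,1,1} = 0
G(16) = mex{2,2,1} = 0
G(17) = mex{2,2,1} = 0
G(18) = mex{2,2,1} = 0
G(19) = mex{0,2,2} = 1
G(20) = mex{0,0,2} = 1
G(21) = mex{0,0,2} = 1
G(22) = mex{0,0,2} = 1

1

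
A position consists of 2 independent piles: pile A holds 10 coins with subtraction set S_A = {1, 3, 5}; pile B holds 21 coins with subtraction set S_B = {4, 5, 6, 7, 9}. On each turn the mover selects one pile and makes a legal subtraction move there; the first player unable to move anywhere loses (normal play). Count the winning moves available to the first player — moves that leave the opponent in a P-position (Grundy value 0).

3

Pile A, S = {1, 3, 5}:
n :  0  1  2  3  4  5  6  7  8  9 10
G :  0  1  0  1  0  1  0  1  0  1  0
G_A(10) = 0.
Pile B, S = {4, 5, 6, 7, 9}:
G(0) = 0
G(1) = mex{} = 0
G(2) = mex{} = 0
G(3) = mex{} = 0
G(4) = mex{0} = 1
G(5) = mex{0,0} = 1
G(6) = mex{0,0,0} = 1
G(7) = mex{0,0,0,0} = 1
G(8) = mex{1,0,0,0} = 2
G(9) = mex{1,1,0,0,0} = 2
G(10) = mex{1,1,1,0,0} = 2
G(11) = mex{1,1,1,1,0} = 2
G(12) = mex{2,1,1,1,0} = 3
G(13) = mex{2,2,1,1,1} = 0
G(14) = mex{2,2,2,1,1} = 0
G(15) = mex{2,2,2,2,1} = 0
G(16) = mex{3,2,2,2,1} = 0
G(17) = mex{0,3,2,2,2} = 1
G(18) = mex{0,0,3,2,2} = 1
G(19) = mex{0,0,0,3,2} = 1
G(20) = mex{0,0,0,0,2} = 1
G(21) = mex{1,0,0,0,3} = 2
G_B(21) = 2.
Combined Grundy value = 0 ⊕ 2 = 2.
A winning move leaves total XOR = 0, i.e. changes one component's Grundy value g to g ⊕ X where X is the current total.
Pile A: need g' = 0⊕2 = 2. Options: 10−1→G=1, 10−3→G=1, 10−5→G=1. Hits: 0.
Pile B: need g' = 2⊕2 = 0. Options: 21−4→G=1, 21−5→G=0, 21−6→G=0, 21−7→G=0, 21−9→G=3. Hits: 3.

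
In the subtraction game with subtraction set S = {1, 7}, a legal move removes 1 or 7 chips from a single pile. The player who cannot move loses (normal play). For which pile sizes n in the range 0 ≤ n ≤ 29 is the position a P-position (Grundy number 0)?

G(0) = 0
G(1) = mex{0} = 1
G(2) = mex{1} = 0
G(3) = mex{0} = 1
G(4) = mex{1} = 0
G(5) = mex{0} = 1
G(6) = mex{1} = 0
G(7) = mex{0,0} = 1
G(8) = mex{1,1} = 0
G(9) = mex{0,0} = 1
G(10) = mex{1,1} = 0
G(11) = mex{0,0} = 1
G(12) = mex{1,1} = 0
G(13) = mex{0,0} = 1
G(14) = mex{1,1} = 0
G(15) = mex{0,0} = 1
G(16) = mex{1,1} = 0
G(17) = mex{0,0} = 1
G(18) = mex{1,1} = 0
G(19) = mex{0,0} = 1
G(20) = mex{1,1} = 0
G(21) = mex{0,0} = 1
G(22) = mex{1,1} = 0
G(23) = mex{0,0} = 1
G(24) = mex{1,1} = 0
G(25) = mex{0,0} = 1
G(26) = mex{1,1} = 0
G(27) = mex{0,0} = 1
G(28) = mex{1,1} = 0
G(29) = mex{0,0} = 1
P-positions are exactly the n with G(n) = 0.

0, 2, 4, 6, 8, 10, 12, 14, 16, 18, 20, 22, 24, 26, 28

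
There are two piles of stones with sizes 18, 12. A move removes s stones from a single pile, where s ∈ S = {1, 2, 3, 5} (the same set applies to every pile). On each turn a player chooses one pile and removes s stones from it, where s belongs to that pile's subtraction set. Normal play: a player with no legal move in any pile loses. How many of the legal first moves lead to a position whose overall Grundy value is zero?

2

All piles use S = {1, 2, 3, 5}:
G(0) = 0
G(1) = mex{0} = 1
G(2) = mex{1,0} = 2
G(3) = mex{2,1,0} = 3
G(4) = mex{3,2,1} = 0
G(5) = mex{0,3,2,0} = 1
G(6) = mex{1,0,3,1} = 2
G(7) = mex{2,1,0,2} = 3
G(8) = mex{3,2,1,3} = 0
G(9) = mex{0,3,2,0} = 1
G(10) = mex{1,0,3,1} = 2
G(11) = mex{2,1,0,2} = 3
G(12) = mex{3,2,1,3} = 0
G(13) = mex{0,3,2,0} = 1
G(14) = mex{1,0,3,1} = 2
G(15) = mex{2,1,0,2} = 3
G(16) = mex{3,2,1,3} = 0
G(17) = mex{0,3,2,0} = 1
G(18) = mex{1,0,3,1} = 2
Pile A: G(18) = 2.
Pile B: G(12) = 0.
Combined Grundy value = 2 ⊕ 0 = 2.
A winning move leaves total XOR = 0, i.e. changes one component's Grundy value g to g ⊕ X where X is the current total.
Pile A: need g' = 2⊕2 = 0. Options: 18−1→G=1, 18−2→G=0, 18−3→G=3, 18−5→G=1. Hits: 1.
Pile B: need g' = 0⊕2 = 2. Options: 12−1→G=3, 12−2→G=2, 12−3→G=1, 12−5→G=3. Hits: 1.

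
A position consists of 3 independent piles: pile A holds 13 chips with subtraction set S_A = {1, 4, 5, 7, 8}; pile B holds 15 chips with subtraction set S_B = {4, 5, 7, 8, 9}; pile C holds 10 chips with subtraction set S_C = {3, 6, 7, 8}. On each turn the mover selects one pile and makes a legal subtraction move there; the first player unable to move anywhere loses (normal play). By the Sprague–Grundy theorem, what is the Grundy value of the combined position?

3

Pile A, S = {1, 4, 5, 7, 8}:
G(0) = 0
G(1) = mex{0} = 1
G(2) = mex{1} = 0
G(3) = mex{0} = 1
G(4) = mex{1,0} = 2
G(5) = mex{2,1,0} = 3
G(6) = mex{3,0,1} = 2
G(7) = mex{2,1,0,0} = 3
G(8) = mex{3,2,1,1,0} = 4
G(9) = mex{4,3,2,0,1} = 5
G(10) = mex{5,2,3,1,0} = 4
G(11) = mex{4,3,2,2,1} = 0
G(12) = mex{0,4,3,3,2} = 1
G(13) = mex{1,5,4,2,3} = 0
G_A(13) = 0.
Pile B, S = {4, 5, 7, 8, 9}:
n :  0  1  2  3  4  5  6  7  8  9 10 11 12 13 14 15
G :  0  0  0  0  1  1  1  1  2  2  2  2  3  0  0  0
G_B(15) = 0.
Pile C, S = {3, 6, 7, 8}:
n :  0  1  2  3  4  5  6  7  8  9 10
G :  0  0  0  1  1  1  2  2  2  3  3
G_C(10) = 3.
Combined Grundy value = 0 ⊕ 0 ⊕ 3 = 3.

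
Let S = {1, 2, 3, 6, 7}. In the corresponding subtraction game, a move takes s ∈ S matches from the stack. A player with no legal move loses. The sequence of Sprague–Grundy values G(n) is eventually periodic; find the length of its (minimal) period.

G(0) = 0
G(1) = mex{0} = 1
G(2) = mex{1,0} = 2
G(3) = mex{2,1,0} = 3
G(4) = mex{3,2,1} = 0
G(5) = mex{0,3,2} = 1
G(6) = mex{1,0,3,0} = 2
G(7) = mex{2,1,0,1,0} = 3
G(8) = mex{3,2,1,2,1} = 0
G(9) = mex{0,3,2,3,2} = 1
G(10) = mex{1,0,3,0,3} = 2
G(11) = mex{2,1,0,1,0} = 3
G(12) = mex{3,2,1,2,1} = 0
G(13) = mex{0,3,2,3,2} = 1
G(14) = mex{1,0,3,0,3} = 2
G(n+4) = G(n) holds for n = 0,…,6 (a full window of length max(S) = 7), so the sequence is purely periodic with period 4.

4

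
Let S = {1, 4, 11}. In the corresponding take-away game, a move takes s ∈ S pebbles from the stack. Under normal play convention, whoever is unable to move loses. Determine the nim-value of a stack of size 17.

0

G(0) = 0
G(1) = mex{0} = 1
G(2) = mex{1} = 0
G(3) = mex{0} = 1
G(4) = mex{1,0} = 2
G(5) = mex{2,1} = 0
G(6) = mex{0,0} = 1
G(7) = mex{1,1} = 0
G(8) = mex{0,2} = 1
G(9) = mex{1,0} = 2
G(10) = mex{2,1} = 0
G(11) = mex{0,0,0} = 1
G(12) = mex{1,1,1} = 0
G(13) = mex{0,2,0} = 1
G(14) = mex{1,0,1} = 2
G(15) = mex{2,1,2} = 0
G(16) = mex{0,0,0} = 1
G(17) = mex{1,1,1} = 0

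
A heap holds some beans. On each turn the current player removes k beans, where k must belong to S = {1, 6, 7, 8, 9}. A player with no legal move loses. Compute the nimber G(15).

1

n :  0  1  2  3  4  5  6  7  8  9 10 11 12 13 14 15
G :  0  1  0  1  0  1  2  3  2  3  2  3  4  5  0  1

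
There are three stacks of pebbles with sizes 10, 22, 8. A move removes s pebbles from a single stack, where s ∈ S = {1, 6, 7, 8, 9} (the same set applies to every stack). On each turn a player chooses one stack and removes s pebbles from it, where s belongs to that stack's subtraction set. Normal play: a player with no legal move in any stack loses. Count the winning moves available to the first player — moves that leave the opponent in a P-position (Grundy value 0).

6

All stacks use S = {1, 6, 7, 8, 9}:
G(0) = 0
G(1) = mex{0} = 1
G(2) = mex{1} = 0
G(3) = mex{0} = 1
G(4) = mex{1} = 0
G(5) = mex{0} = 1
G(6) = mex{1,0} = 2
G(7) = mex{2,1,0} = 3
G(8) = mex{3,0,1,0} = 2
G(9) = mex{2,1,0,1,0} = 3
G(10) = mex{3,0,1,0,1} = 2
G(11) = mex{2,1,0,1,0} = 3
G(12) = mex{3,2,1,0,1} = 4
G(13) = mex{4,3,2,1,0} = 5
G(14) = mex{5,2,3,2,1} = 0
G(15) = mex{0,3,2,3,2} = 1
G(16) = mex{1,2,3,2,3} = 0
G(17) = mex{0,3,2,3,2} = 1
G(18) = mex{1,4,3,2,3} = 0
G(19) = mex{0,5,4,3,2} = 1
G(20) = mex{1,0,5,4,3} = 2
G(21) = mex{2,1,0,5,4} = 3
G(22) = mex{3,0,1,0,5} = 2
Stack A: G(10) = 2.
Stack B: G(22) = 2.
Stack C: G(8) = 2.
Combined Grundy value = 2 ⊕ 2 ⊕ 2 = 2.
A winning move leaves total XOR = 0, i.e. changes one component's Grundy value g to g ⊕ X where X is the current total.
Stack A: need g' = 2⊕2 = 0. Options: 10−1→G=3, 10−6→G=0, 10−7→G=1, 10−8→G=0, 10−9→G=1. Hits: 2.
Stack B: need g' = 2⊕2 = 0. Options: 22−1→G=3, 22−6→G=0, 22−7→G=1, 22−8→G=0, 22−9→G=5. Hits: 2.
Stack C: need g' = 2⊕2 = 0. Options: 8−1→G=3, 8−6→G=0, 8−7→G=1, 8−8→G=0. Hits: 2.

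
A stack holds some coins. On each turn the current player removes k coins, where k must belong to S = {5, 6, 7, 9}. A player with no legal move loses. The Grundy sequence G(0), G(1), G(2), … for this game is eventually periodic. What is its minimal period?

n :  0  1  2  3  4  5  6  7  8  9 10 11 12 13 14 15 16 17 18 19 20 21 22 23 24 25 26 27 28 29
G :  0  0  0  0  0  1  1  1  1  1  2  2  2  2  0  0  0  0  0  1  1  1  1  1  2  2  2  2  0  0
G(n+14) = G(n) holds for n = 0,…,8 (a full window of length max(S) = 9), so the sequence is purely periodic with period 14.

14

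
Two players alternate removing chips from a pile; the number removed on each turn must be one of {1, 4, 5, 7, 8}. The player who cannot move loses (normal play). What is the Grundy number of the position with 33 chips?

0

n :  0  1  2  3  4  5  6  7  8  9 10 11 12 13 14 15 16 17 18 19 20 21 22 23 24 25 26 27 28 29 30 31 32 33
G :  0  1  0  1  2  3  2  3  4  5  4  0  1  0  1  2  3  2  3  4  5  4  0  1  0  1  2  3  2  3  4  5  4  0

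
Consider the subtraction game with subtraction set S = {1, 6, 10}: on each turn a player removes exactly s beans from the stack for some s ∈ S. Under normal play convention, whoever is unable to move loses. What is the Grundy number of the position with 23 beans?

G(0) = 0
G(1) = mex{0} = 1
G(2) = mex{1} = 0
G(3) = mex{0} = 1
G(4) = mex{1} = 0
G(5) = mex{0} = 1
G(6) = mex{1,0} = 2
G(7) = mex{2,1} = 0
G(8) = mex{0,0} = 1
G(9) = mex{1,1} = 0
G(10) = mex{0,0,0} = 1
G(11) = mex{1,1,1} = 0
G(12) = mex{0,2,0} = 1
G(13) = mex{1,0,1} = 2
G(14) = mex{2,1,0} = 3
G(15) = mex{3,0,1} = 2
G(16) = mex{2,1,2} = 0
G(17) = mex{0,0,0} = 1
G(18) = mex{1,1,1} = 0
G(19) = mex{0,2,0} = 1
G(20) = mex{1,3,1} = 0
G(21) = mex{0,2,0} = 1
G(22) = mex{1,0,1} = 2
G(23) = mex{2,1,2} = 0

0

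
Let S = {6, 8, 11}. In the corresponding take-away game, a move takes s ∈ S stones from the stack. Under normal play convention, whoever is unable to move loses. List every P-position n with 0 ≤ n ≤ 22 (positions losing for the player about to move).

n :  0  1  2  3  4  5  6  7  8  9 10 11 12 13 14 15 16 17 18 19 20 21 22
G :  0  0  0  0  0  0  1  1  1  1  1  1  2  2  2  2  2  0  0  0  0  0  0
P-positions are exactly the n with G(n) = 0.

0, 1, 2, 3, 4, 5, 17, 18, 19, 20, 21, 22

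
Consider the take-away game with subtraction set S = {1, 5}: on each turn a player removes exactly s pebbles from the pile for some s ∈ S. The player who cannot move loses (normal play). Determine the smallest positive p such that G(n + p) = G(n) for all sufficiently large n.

2

G(0) = 0
G(1) = mex{0} = 1
G(2) = mex{1} = 0
G(3) = mex{0} = 1
G(4) = mex{1} = 0
G(5) = mex{0,0} = 1
G(6) = mex{1,1} = 0
G(7) = mex{0,0} = 1
G(8) = mex{1,1} = 0
G(9) = mex{0,0} = 1
G(10) = mex{1,1} = 0
G(11) = mex{0,0} = 1
G(12) = mex{1,1} = 0
G(13) = mex{0,0} = 1
G(14) = mex{1,1} = 0
G(n+2) = G(n) holds for n = 0,…,4 (a full window of length max(S) = 5), so the sequence is purely periodic with period 2.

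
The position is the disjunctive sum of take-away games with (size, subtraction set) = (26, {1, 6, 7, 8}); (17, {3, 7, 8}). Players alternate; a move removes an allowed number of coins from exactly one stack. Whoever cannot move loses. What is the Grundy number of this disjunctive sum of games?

Stack A, S = {1, 6, 7, 8}:
n :  0  1  2  3  4  5  6  7  8  9 10 11 12 13 14 15 16 17 18 19 20 21 22 23 24 25 26
G :  0  1  0  1  0  1  2  3  2  3  2  3  4  0  1  0  1  0  1  2  3  2  3  2  3  4  0
G_A(26) = 0.
Stack B, S = {3, 7, 8}:
n :  0  1  2  3  4  5  6  7  8  9 10 11 12 13 14 15 16 17
G :  0  0  0  1  1  1  0  2  2  1  3  0  0  2  1  1  0  0
G_B(17) = 0.
Combined Grundy value = 0 ⊕ 0 = 0.

0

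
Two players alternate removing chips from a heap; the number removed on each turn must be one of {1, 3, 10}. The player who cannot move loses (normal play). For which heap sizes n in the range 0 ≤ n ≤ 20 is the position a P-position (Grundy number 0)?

0, 2, 4, 6, 8, 13, 15, 17, 19

n :  0  1  2  3  4  5  6  7  8  9 10 11 12 13 14 15 16 17 18 19 20
G :  0  1  0  1  0  1  0  1  0  1  2  3  2  0  1  0  1  0  1  0  1
P-positions are exactly the n with G(n) = 0.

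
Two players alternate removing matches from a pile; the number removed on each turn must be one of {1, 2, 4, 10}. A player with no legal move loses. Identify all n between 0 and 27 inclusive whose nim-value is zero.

n :  0  1  2  3  4  5  6  7  8  9 10 11 12 13 14 15 16 17 18 19 20 21 22 23 24 25 26 27
G :  0  1  2  0  1  2  0  1  2  0  1  2  0  1  2  0  1  2  0  1  2  0  1  2  0  1  2  0
P-positions are exactly the n with G(n) = 0.

0, 3, 6, 9, 12, 15, 18, 21, 24, 27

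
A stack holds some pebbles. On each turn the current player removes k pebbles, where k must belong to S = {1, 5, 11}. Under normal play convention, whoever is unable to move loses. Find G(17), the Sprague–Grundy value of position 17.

n :  0  1  2  3  4  5  6  7  8  9 10 11 12 13 14 15 16 17
G :  0  1  0  1  0  1  0  1  0  1  0  1  0  1  0  1  0  1

1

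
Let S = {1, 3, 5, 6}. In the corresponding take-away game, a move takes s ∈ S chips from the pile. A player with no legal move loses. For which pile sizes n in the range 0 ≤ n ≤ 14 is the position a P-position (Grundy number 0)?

G(0) = 0
G(1) = mex{0} = 1
G(2) = mex{1} = 0
G(3) = mex{0,0} = 1
G(4) = mex{1,1} = 0
G(5) = mex{0,0,0} = 1
G(6) = mex{1,1,1,0} = 2
G(7) = mex{2,0,0,1} = 3
G(8) = mex{3,1,1,0} = 2
G(9) = mex{2,2,0,1} = 3
G(10) = mex{3,3,1,0} = 2
G(11) = mex{2,2,2,1} = 0
G(12) = mex{0,3,3,2} = 1
G(13) = mex{1,2,2,3} = 0
G(14) = mex{0,0,3,2} = 1
P-positions are exactly the n with G(n) = 0.

0, 2, 4, 11, 13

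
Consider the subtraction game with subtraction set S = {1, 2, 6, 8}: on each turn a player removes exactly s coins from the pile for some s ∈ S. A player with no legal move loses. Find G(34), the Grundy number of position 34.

n :  0  1  2  3  4  5  6  7  8  9 10 11 12 13 14 15 16 17 18 19 20 21 22 23 24 25 26 27 28 29 30 31 32 33 34
G :  0  1  2  0  1  2  3  0  1  2  0  1  2  3  0  1  2  0  1  2  3  0  1  2  0  1  2  3  0  1  2  0  1  2  3

3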